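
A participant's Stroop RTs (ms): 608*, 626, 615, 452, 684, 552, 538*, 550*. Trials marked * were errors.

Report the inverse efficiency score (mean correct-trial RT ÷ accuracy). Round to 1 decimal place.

Correct trials (n=5): 626, 615, 452, 684, 552
Mean correct RT = 2929/5 = 585.8000 ms
Proportion correct = 5/8
IES = 585.8000 / (5/8) = 937.280 ms

937.3 ms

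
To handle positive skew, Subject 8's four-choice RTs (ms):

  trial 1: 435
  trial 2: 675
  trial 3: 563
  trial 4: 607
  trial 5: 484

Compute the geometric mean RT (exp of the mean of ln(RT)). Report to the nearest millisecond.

546 ms

ln(RT): 6.0753, 6.5147, 6.3333, 6.4085, 6.1821
Mean ln(RT) = 31.5140/5 = 6.30279
Geometric mean = exp(6.30279) = 546.09 ms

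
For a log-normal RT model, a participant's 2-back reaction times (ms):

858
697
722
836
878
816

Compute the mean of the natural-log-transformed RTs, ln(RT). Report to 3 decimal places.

6.682

ln(RT): 6.7546, 6.5468, 6.5820, 6.7286, 6.7776, 6.7044
Σ ln(RT) = 40.0941
Mean = 40.0941/6 = 6.68235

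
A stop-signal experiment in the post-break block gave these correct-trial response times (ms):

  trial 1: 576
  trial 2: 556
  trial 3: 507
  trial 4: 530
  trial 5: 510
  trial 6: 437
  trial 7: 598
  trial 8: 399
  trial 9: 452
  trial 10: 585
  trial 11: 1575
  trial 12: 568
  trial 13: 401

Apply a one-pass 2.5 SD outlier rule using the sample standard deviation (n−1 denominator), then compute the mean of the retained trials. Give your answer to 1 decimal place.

509.9 ms

n = 13, ΣRT = 7694, M = 591.846
Σ(x−M)² = 1103649.69; s = √(1103649.69/12) = 303.267
Cutoffs: 591.846 ± 2.5·303.267 → [-166.3, 1350.0]
Outside: 1575 → excluded.
Retained (n=12): Σ = 6119, mean = 6119/12 = 509.917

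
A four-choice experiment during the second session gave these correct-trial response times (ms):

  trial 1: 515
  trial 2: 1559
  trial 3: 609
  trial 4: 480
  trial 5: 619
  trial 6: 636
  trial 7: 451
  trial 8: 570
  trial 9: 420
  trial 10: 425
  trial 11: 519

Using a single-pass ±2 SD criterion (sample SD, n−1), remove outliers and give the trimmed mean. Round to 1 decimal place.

n = 11, ΣRT = 6803, M = 618.455
Σ(x−M)² = 1031984.73; s = √(1031984.73/10) = 321.245
Cutoffs: 618.455 ± 2·321.245 → [-24.0, 1260.9]
Outside: 1559 → excluded.
Retained (n=10): Σ = 5244, mean = 5244/10 = 524.400

524.4 ms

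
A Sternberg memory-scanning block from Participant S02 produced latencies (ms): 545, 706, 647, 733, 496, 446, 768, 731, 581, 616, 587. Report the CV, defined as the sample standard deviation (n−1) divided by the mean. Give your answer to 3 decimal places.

n = 11, Σ = 6856, M = 623.2727
Σ(x−M)² = 108904.182; s = √(108904.182/10) = 104.3572
CV = 104.3572 / 623.2727 = 0.16743

0.167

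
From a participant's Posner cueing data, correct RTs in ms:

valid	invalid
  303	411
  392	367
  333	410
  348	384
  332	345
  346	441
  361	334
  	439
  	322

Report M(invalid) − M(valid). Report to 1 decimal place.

M(valid) = 2415/7 = 345.000
M(invalid) = 3453/9 = 383.667
Difference = 383.667 − 345.000 = 38.667 ms

38.7 ms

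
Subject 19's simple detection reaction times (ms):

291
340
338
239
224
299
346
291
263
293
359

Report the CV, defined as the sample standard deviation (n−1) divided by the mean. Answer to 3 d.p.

0.149

n = 11, Σ = 3283, M = 298.4545
Σ(x−M)² = 19692.727; s = √(19692.727/10) = 44.3765
CV = 44.3765 / 298.4545 = 0.14869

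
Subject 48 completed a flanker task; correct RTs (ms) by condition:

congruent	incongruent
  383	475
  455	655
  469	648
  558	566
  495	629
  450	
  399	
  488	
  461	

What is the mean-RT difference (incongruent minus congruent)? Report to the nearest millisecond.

M(congruent) = 4158/9 = 462.000
M(incongruent) = 2973/5 = 594.600
Difference = 594.600 − 462.000 = 132.600 ms

133 ms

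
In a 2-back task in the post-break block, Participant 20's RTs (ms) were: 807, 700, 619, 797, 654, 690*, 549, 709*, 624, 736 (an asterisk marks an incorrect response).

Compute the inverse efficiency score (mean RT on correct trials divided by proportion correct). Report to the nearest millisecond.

857 ms

Correct trials (n=8): 807, 700, 619, 797, 654, 549, 624, 736
Mean correct RT = 5486/8 = 685.7500 ms
Proportion correct = 8/10
IES = 685.7500 / (8/10) = 857.188 ms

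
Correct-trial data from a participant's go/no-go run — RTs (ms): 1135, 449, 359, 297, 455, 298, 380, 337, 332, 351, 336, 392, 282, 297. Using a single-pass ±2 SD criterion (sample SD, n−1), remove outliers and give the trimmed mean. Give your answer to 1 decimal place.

n = 14, ΣRT = 5700, M = 407.143
Σ(x−M)² = 607717.71; s = √(607717.71/13) = 216.212
Cutoffs: 407.143 ± 2·216.212 → [-25.3, 839.6]
Outside: 1135 → excluded.
Retained (n=13): Σ = 4565, mean = 4565/13 = 351.154

351.2 ms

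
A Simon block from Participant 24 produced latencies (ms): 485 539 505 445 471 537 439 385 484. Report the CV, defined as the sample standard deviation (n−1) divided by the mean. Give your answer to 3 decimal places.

n = 9, Σ = 4290, M = 476.6667
Σ(x−M)² = 19308.000; s = √(19308.000/8) = 49.1274
CV = 49.1274 / 476.6667 = 0.10306

0.103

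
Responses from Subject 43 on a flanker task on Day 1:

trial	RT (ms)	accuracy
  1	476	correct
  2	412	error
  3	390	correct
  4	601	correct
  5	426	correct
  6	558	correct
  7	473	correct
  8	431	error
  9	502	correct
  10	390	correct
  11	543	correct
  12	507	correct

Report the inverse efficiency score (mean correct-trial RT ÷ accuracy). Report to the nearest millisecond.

584 ms

Correct trials (n=10): 476, 390, 601, 426, 558, 473, 502, 390, 543, 507
Mean correct RT = 4866/10 = 486.6000 ms
Proportion correct = 10/12
IES = 486.6000 / (10/12) = 583.920 ms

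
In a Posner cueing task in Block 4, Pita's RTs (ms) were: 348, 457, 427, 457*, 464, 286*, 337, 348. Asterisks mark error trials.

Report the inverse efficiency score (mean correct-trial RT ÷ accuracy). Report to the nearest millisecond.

529 ms

Correct trials (n=6): 348, 457, 427, 464, 337, 348
Mean correct RT = 2381/6 = 396.8333 ms
Proportion correct = 6/8
IES = 396.8333 / (6/8) = 529.111 ms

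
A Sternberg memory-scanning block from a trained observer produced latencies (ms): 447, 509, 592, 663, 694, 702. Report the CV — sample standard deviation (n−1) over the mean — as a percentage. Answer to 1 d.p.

n = 6, Σ = 3607, M = 601.1667
Σ(x−M)² = 54954.833; s = √(54954.833/5) = 104.8378
CV = 104.8378 / 601.1667 = 0.17439 = 17.439%

17.4%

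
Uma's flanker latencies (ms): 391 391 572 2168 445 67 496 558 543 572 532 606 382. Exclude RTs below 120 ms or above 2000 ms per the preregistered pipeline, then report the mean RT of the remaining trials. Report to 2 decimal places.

498.91 ms

Excluded: 67, 2168
Retained (n=11): Σ = 5488
Mean = 5488/11 = 498.9091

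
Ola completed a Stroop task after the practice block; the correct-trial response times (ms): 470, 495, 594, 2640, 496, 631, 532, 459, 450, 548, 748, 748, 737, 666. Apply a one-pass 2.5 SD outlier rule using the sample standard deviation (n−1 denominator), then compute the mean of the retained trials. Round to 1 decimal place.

582.6 ms

n = 14, ΣRT = 10214, M = 729.571
Σ(x−M)² = 4082937.43; s = √(4082937.43/13) = 560.421
Cutoffs: 729.571 ± 2.5·560.421 → [-671.5, 2130.6]
Outside: 2640 → excluded.
Retained (n=13): Σ = 7574, mean = 7574/13 = 582.615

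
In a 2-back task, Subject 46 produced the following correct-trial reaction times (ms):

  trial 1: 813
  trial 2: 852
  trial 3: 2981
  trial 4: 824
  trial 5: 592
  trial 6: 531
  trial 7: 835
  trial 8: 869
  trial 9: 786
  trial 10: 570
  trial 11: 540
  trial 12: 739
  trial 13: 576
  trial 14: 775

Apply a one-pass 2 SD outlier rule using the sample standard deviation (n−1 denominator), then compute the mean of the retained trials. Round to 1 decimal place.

715.5 ms

n = 14, ΣRT = 12283, M = 877.357
Σ(x−M)² = 4973261.21; s = √(4973261.21/13) = 618.513
Cutoffs: 877.357 ± 2·618.513 → [-359.7, 2114.4]
Outside: 2981 → excluded.
Retained (n=13): Σ = 9302, mean = 9302/13 = 715.538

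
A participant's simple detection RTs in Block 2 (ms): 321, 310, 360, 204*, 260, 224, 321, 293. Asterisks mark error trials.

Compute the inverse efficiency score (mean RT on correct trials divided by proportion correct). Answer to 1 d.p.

341.1 ms

Correct trials (n=7): 321, 310, 360, 260, 224, 321, 293
Mean correct RT = 2089/7 = 298.4286 ms
Proportion correct = 7/8
IES = 298.4286 / (7/8) = 341.061 ms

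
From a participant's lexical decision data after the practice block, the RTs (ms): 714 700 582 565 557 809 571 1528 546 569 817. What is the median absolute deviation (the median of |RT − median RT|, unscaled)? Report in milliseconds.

Sorted: 546, 557, 565, 569, 571, 582, 700, 714, 809, 817, 1528 → median = 582
|x − 582|: 132, 118, 0, 17, 25, 227, 11, 946, 36, 13, 235
Sorted deviations: 0, 11, 13, 17, 25, 36, 118, 132, 227, 235, 946 → MAD = 36

36 ms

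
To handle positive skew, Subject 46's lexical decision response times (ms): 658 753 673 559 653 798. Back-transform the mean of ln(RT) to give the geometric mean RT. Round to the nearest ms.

678 ms

ln(RT): 6.4892, 6.6241, 6.5117, 6.3261, 6.4816, 6.6821
Mean ln(RT) = 39.1149/6 = 6.51914
Geometric mean = exp(6.51914) = 678.00 ms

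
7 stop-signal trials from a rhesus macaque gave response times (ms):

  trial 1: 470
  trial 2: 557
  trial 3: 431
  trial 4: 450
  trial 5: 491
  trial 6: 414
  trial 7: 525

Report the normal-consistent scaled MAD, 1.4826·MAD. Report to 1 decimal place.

Sorted: 414, 431, 450, 470, 491, 525, 557 → median = 470
|x − 470| sorted: 0, 20, 21, 39, 55, 56, 87 → MAD = 39
Robust SD ≈ 1.4826 × 39 = 57.821

57.8 ms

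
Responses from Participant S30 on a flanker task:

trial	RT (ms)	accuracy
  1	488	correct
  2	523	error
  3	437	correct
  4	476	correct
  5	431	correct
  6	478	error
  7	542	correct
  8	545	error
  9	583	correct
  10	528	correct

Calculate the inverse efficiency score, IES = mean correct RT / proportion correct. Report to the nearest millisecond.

711 ms

Correct trials (n=7): 488, 437, 476, 431, 542, 583, 528
Mean correct RT = 3485/7 = 497.8571 ms
Proportion correct = 7/10
IES = 497.8571 / (7/10) = 711.224 ms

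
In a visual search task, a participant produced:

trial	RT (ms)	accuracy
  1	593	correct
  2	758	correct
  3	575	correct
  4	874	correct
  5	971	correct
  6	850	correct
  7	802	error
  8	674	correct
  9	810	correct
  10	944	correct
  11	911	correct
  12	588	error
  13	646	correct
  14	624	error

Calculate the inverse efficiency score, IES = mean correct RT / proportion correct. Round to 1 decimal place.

995.7 ms

Correct trials (n=11): 593, 758, 575, 874, 971, 850, 674, 810, 944, 911, 646
Mean correct RT = 8606/11 = 782.3636 ms
Proportion correct = 11/14
IES = 782.3636 / (11/14) = 995.736 ms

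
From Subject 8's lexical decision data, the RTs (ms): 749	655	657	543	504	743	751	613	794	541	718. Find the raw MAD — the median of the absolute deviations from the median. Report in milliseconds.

92 ms

Sorted: 504, 541, 543, 613, 655, 657, 718, 743, 749, 751, 794 → median = 657
|x − 657|: 92, 2, 0, 114, 153, 86, 94, 44, 137, 116, 61
Sorted deviations: 0, 2, 44, 61, 86, 92, 94, 114, 116, 137, 153 → MAD = 92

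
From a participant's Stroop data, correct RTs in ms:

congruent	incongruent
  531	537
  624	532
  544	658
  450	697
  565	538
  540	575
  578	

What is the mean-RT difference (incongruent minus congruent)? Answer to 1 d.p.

M(congruent) = 3832/7 = 547.429
M(incongruent) = 3537/6 = 589.500
Difference = 589.500 − 547.429 = 42.071 ms

42.1 ms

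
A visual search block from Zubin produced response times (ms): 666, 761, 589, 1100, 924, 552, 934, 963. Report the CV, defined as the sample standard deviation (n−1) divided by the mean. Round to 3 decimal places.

0.244

n = 8, Σ = 6489, M = 811.1250
Σ(x−M)² = 274412.875; s = √(274412.875/7) = 197.9945
CV = 197.9945 / 811.1250 = 0.24410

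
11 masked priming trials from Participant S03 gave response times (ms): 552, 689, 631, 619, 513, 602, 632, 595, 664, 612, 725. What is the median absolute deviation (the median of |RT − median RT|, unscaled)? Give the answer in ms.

Sorted: 513, 552, 595, 602, 612, 619, 631, 632, 664, 689, 725 → median = 619
|x − 619|: 67, 70, 12, 0, 106, 17, 13, 24, 45, 7, 106
Sorted deviations: 0, 7, 12, 13, 17, 24, 45, 67, 70, 106, 106 → MAD = 24

24 ms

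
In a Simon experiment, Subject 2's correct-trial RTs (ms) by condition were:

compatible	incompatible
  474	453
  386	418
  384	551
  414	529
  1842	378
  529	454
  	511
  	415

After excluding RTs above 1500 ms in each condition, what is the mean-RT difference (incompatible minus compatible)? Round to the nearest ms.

compatible: exclude 1842
M(compatible) = 2187/5 = 437.400
M(incompatible) = 3709/8 = 463.625
Difference = 463.625 − 437.400 = 26.225 ms

26 ms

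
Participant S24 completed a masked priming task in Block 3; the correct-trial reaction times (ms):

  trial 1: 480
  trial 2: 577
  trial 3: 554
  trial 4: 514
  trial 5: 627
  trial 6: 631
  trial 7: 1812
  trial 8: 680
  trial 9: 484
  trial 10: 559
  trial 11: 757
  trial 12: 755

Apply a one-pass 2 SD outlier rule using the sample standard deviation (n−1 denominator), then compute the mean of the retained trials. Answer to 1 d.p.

n = 12, ΣRT = 8430, M = 702.500
Σ(x−M)² = 1439211.00; s = √(1439211.00/11) = 361.714
Cutoffs: 702.500 ± 2·361.714 → [-20.9, 1425.9]
Outside: 1812 → excluded.
Retained (n=11): Σ = 6618, mean = 6618/11 = 601.636

601.6 ms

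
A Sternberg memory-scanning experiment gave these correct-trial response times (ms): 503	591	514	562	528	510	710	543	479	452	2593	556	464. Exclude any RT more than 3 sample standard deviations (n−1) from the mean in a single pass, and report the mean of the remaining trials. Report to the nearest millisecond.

n = 13, ΣRT = 9005, M = 692.692
Σ(x−M)² = 3964294.77; s = √(3964294.77/12) = 574.768
Cutoffs: 692.692 ± 3·574.768 → [-1031.6, 2417.0]
Outside: 2593 → excluded.
Retained (n=12): Σ = 6412, mean = 6412/12 = 534.333

534 ms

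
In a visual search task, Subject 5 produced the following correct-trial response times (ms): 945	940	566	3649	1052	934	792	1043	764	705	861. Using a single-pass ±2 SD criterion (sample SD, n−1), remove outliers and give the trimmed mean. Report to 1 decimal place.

860.2 ms

n = 11, ΣRT = 12251, M = 1113.727
Σ(x−M)² = 7284124.18; s = √(7284124.18/10) = 853.471
Cutoffs: 1113.727 ± 2·853.471 → [-593.2, 2820.7]
Outside: 3649 → excluded.
Retained (n=10): Σ = 8602, mean = 8602/10 = 860.200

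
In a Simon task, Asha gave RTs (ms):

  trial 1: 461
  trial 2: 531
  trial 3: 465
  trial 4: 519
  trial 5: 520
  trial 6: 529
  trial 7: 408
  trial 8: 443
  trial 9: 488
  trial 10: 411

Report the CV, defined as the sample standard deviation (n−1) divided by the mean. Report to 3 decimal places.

n = 10, Σ = 4775, M = 477.5000
Σ(x−M)² = 20024.500; s = √(20024.500/9) = 47.1693
CV = 47.1693 / 477.5000 = 0.09878

0.099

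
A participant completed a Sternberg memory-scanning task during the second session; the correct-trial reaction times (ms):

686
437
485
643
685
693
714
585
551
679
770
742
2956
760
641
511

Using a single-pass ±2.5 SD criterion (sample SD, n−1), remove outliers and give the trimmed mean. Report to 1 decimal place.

638.8 ms

n = 16, ΣRT = 12538, M = 783.625
Σ(x−M)² = 5182287.75; s = √(5182287.75/15) = 587.780
Cutoffs: 783.625 ± 2.5·587.780 → [-685.8, 2253.1]
Outside: 2956 → excluded.
Retained (n=15): Σ = 9582, mean = 9582/15 = 638.800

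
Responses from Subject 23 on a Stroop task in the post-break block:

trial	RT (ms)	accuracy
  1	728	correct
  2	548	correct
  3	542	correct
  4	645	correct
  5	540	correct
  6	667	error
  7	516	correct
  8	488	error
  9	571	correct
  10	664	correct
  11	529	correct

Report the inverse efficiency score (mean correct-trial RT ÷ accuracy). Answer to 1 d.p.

Correct trials (n=9): 728, 548, 542, 645, 540, 516, 571, 664, 529
Mean correct RT = 5283/9 = 587.0000 ms
Proportion correct = 9/11
IES = 587.0000 / (9/11) = 717.444 ms

717.4 ms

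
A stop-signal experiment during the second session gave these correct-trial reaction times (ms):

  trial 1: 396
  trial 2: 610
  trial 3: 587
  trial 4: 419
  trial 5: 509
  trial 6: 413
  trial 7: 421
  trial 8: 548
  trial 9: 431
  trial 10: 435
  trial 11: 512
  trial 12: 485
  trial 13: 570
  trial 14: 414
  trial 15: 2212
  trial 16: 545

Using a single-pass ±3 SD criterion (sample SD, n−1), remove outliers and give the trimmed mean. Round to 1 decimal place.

n = 16, ΣRT = 9507, M = 594.188
Σ(x−M)² = 2865920.44; s = √(2865920.44/15) = 437.106
Cutoffs: 594.188 ± 3·437.106 → [-717.1, 1905.5]
Outside: 2212 → excluded.
Retained (n=15): Σ = 7295, mean = 7295/15 = 486.333

486.3 ms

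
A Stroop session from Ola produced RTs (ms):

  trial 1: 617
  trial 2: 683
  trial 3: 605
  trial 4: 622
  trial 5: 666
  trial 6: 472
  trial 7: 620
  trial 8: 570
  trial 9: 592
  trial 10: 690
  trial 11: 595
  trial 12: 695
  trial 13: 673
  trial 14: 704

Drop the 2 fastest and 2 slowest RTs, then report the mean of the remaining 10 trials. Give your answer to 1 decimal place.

636.3 ms

Sorted: 472, 570, 592, 595, 605, 617, 620, 622, 666, 673, 683, 690, 695, 704
Drop lowest 2 (472, 570) and highest 2 (695, 704)
Remaining (n=10): Σ = 6363, mean = 6363/10 = 636.300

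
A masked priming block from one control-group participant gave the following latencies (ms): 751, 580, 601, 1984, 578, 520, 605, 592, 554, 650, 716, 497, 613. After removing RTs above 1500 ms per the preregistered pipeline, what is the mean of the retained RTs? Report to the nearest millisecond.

605 ms

Excluded: 1984
Retained (n=12): Σ = 7257
Mean = 7257/12 = 604.7500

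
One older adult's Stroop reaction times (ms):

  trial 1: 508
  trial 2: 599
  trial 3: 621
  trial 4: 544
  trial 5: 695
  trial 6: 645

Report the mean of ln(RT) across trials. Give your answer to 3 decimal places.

6.395

ln(RT): 6.2305, 6.3953, 6.4313, 6.2989, 6.5439, 6.4693
Σ ln(RT) = 38.3692
Mean = 38.3692/6 = 6.39486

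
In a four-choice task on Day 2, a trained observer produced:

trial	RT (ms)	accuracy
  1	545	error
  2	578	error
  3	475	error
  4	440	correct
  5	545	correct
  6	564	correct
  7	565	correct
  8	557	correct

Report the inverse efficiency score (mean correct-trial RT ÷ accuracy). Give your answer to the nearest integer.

Correct trials (n=5): 440, 545, 564, 565, 557
Mean correct RT = 2671/5 = 534.2000 ms
Proportion correct = 5/8
IES = 534.2000 / (5/8) = 854.720 ms

855 ms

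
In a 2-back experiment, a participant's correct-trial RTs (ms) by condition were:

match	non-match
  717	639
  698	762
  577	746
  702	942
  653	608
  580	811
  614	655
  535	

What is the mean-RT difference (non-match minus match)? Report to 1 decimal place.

103.1 ms

M(match) = 5076/8 = 634.500
M(non-match) = 5163/7 = 737.571
Difference = 737.571 − 634.500 = 103.071 ms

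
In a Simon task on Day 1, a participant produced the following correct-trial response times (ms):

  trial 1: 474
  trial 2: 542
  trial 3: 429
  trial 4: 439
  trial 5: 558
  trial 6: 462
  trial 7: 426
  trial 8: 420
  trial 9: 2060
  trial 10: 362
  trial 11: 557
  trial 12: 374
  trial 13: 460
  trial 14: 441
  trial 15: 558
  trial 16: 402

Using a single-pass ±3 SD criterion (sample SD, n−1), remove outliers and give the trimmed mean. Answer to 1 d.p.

n = 16, ΣRT = 8964, M = 560.250
Σ(x−M)² = 2459623.00; s = √(2459623.00/15) = 404.938
Cutoffs: 560.250 ± 3·404.938 → [-654.6, 1775.1]
Outside: 2060 → excluded.
Retained (n=15): Σ = 6904, mean = 6904/15 = 460.267

460.3 ms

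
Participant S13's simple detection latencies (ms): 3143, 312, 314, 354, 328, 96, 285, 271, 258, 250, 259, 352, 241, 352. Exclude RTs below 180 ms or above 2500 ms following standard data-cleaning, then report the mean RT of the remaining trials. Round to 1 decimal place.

298.0 ms

Excluded: 96, 3143
Retained (n=12): Σ = 3576
Mean = 3576/12 = 298.0000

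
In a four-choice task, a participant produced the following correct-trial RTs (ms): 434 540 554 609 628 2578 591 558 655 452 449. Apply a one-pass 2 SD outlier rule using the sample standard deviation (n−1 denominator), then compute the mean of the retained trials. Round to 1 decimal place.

547.0 ms

n = 11, ΣRT = 8048, M = 731.636
Σ(x−M)² = 3805586.55; s = √(3805586.55/10) = 616.894
Cutoffs: 731.636 ± 2·616.894 → [-502.2, 1965.4]
Outside: 2578 → excluded.
Retained (n=10): Σ = 5470, mean = 5470/10 = 547.000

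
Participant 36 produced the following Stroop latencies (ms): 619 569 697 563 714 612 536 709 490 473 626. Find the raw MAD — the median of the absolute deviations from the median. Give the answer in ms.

76 ms

Sorted: 473, 490, 536, 563, 569, 612, 619, 626, 697, 709, 714 → median = 612
|x − 612|: 7, 43, 85, 49, 102, 0, 76, 97, 122, 139, 14
Sorted deviations: 0, 7, 14, 43, 49, 76, 85, 97, 102, 122, 139 → MAD = 76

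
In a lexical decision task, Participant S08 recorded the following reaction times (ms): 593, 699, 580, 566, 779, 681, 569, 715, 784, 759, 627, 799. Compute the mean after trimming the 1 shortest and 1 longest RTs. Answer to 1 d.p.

Sorted: 566, 569, 580, 593, 627, 681, 699, 715, 759, 779, 784, 799
Drop lowest 1 (566) and highest 1 (799)
Remaining (n=10): Σ = 6786, mean = 6786/10 = 678.600

678.6 ms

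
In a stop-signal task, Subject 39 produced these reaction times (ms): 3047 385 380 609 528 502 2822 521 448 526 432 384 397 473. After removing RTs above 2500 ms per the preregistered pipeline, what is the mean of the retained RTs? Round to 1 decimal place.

Excluded: 2822, 3047
Retained (n=12): Σ = 5585
Mean = 5585/12 = 465.4167

465.4 ms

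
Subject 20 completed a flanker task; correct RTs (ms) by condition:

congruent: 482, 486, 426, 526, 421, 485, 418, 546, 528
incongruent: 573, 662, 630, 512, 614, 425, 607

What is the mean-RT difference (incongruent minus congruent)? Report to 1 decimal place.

94.9 ms

M(congruent) = 4318/9 = 479.778
M(incongruent) = 4023/7 = 574.714
Difference = 574.714 − 479.778 = 94.937 ms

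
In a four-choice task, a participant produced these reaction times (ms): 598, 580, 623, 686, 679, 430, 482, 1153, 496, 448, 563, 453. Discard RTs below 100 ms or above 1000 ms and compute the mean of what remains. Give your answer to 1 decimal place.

Excluded: 1153
Retained (n=11): Σ = 6038
Mean = 6038/11 = 548.9091

548.9 ms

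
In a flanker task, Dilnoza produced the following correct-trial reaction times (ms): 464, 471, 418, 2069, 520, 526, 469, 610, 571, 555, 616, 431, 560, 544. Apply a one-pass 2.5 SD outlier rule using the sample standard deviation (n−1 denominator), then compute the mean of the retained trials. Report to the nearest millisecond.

n = 14, ΣRT = 8824, M = 630.286
Σ(x−M)² = 2278936.86; s = √(2278936.86/13) = 418.692
Cutoffs: 630.286 ± 2.5·418.692 → [-416.4, 1677.0]
Outside: 2069 → excluded.
Retained (n=13): Σ = 6755, mean = 6755/13 = 519.615

520 ms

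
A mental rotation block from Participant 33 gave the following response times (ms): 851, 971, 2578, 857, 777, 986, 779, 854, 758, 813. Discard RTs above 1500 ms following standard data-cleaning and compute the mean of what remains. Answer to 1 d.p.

849.6 ms

Excluded: 2578
Retained (n=9): Σ = 7646
Mean = 7646/9 = 849.5556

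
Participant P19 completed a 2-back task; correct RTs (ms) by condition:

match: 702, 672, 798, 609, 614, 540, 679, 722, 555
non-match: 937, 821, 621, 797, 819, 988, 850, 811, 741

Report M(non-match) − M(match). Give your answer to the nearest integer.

M(match) = 5891/9 = 654.556
M(non-match) = 7385/9 = 820.556
Difference = 820.556 − 654.556 = 166.000 ms

166 ms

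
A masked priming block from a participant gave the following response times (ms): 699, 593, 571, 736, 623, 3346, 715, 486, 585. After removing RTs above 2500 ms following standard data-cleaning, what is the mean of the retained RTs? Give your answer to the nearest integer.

626 ms

Excluded: 3346
Retained (n=8): Σ = 5008
Mean = 5008/8 = 626.0000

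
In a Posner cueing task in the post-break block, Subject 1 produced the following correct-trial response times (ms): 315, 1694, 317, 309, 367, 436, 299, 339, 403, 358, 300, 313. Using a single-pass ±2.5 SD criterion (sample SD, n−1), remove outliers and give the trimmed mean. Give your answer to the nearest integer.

341 ms

n = 12, ΣRT = 5450, M = 454.167
Σ(x−M)² = 1697271.67; s = √(1697271.67/11) = 392.807
Cutoffs: 454.167 ± 2.5·392.807 → [-527.9, 1436.2]
Outside: 1694 → excluded.
Retained (n=11): Σ = 3756, mean = 3756/11 = 341.455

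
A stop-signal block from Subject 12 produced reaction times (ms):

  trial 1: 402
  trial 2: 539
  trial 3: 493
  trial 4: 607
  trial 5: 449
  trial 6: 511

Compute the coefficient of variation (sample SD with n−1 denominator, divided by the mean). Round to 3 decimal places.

n = 6, Σ = 3001, M = 500.1667
Σ(x−M)² = 25344.833; s = √(25344.833/5) = 71.1967
CV = 71.1967 / 500.1667 = 0.14235

0.142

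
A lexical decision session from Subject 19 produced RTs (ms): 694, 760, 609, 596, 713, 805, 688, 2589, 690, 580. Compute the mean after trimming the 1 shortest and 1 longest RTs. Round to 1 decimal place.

Sorted: 580, 596, 609, 688, 690, 694, 713, 760, 805, 2589
Drop lowest 1 (580) and highest 1 (2589)
Remaining (n=8): Σ = 5555, mean = 5555/8 = 694.375

694.4 ms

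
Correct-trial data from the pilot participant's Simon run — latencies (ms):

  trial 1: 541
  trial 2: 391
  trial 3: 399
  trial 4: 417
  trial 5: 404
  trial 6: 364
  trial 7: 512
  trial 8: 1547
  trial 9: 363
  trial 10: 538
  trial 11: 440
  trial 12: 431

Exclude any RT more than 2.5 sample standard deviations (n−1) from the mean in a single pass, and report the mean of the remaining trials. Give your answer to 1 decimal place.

436.4 ms

n = 12, ΣRT = 6347, M = 528.917
Σ(x−M)² = 1173256.92; s = √(1173256.92/11) = 326.588
Cutoffs: 528.917 ± 2.5·326.588 → [-287.6, 1345.4]
Outside: 1547 → excluded.
Retained (n=11): Σ = 4800, mean = 4800/11 = 436.364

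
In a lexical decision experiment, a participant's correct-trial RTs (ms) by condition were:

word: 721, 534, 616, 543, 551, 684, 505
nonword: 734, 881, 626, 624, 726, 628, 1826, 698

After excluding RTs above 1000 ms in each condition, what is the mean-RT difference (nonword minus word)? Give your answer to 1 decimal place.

nonword: exclude 1826
M(word) = 4154/7 = 593.429
M(nonword) = 4917/7 = 702.429
Difference = 702.429 − 593.429 = 109.000 ms

109.0 ms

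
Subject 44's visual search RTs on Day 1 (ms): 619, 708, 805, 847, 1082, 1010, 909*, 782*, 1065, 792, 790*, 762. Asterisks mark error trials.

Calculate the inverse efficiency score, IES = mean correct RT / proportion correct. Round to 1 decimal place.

1139.3 ms

Correct trials (n=9): 619, 708, 805, 847, 1082, 1010, 1065, 792, 762
Mean correct RT = 7690/9 = 854.4444 ms
Proportion correct = 9/12
IES = 854.4444 / (9/12) = 1139.259 ms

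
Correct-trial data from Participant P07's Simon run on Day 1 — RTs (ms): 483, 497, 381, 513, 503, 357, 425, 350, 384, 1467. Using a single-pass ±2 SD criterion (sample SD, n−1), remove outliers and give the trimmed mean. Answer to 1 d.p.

432.6 ms

n = 10, ΣRT = 5360, M = 536.000
Σ(x−M)² = 998796.00; s = √(998796.00/9) = 333.133
Cutoffs: 536.000 ± 2·333.133 → [-130.3, 1202.3]
Outside: 1467 → excluded.
Retained (n=9): Σ = 3893, mean = 3893/9 = 432.556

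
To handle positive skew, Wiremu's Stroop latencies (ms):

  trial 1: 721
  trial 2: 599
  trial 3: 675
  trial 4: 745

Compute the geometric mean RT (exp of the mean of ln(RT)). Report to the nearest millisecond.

683 ms

ln(RT): 6.5806, 6.3953, 6.5147, 6.6134
Mean ln(RT) = 26.1040/4 = 6.52600
Geometric mean = exp(6.52600) = 682.66 ms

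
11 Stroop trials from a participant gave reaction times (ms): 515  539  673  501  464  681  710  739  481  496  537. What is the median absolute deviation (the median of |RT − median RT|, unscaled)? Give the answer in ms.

56 ms

Sorted: 464, 481, 496, 501, 515, 537, 539, 673, 681, 710, 739 → median = 537
|x − 537|: 22, 2, 136, 36, 73, 144, 173, 202, 56, 41, 0
Sorted deviations: 0, 2, 22, 36, 41, 56, 73, 136, 144, 173, 202 → MAD = 56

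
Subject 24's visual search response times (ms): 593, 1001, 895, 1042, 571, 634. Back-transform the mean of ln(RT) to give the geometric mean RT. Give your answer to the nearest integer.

ln(RT): 6.3852, 6.9088, 6.7968, 6.9489, 6.3474, 6.4520
Mean ln(RT) = 39.8391/6 = 6.63985
Geometric mean = exp(6.63985) = 764.98 ms

765 ms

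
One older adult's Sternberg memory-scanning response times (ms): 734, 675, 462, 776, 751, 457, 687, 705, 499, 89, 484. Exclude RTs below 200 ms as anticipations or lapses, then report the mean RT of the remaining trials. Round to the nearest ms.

Excluded: 89
Retained (n=10): Σ = 6230
Mean = 6230/10 = 623.0000

623 ms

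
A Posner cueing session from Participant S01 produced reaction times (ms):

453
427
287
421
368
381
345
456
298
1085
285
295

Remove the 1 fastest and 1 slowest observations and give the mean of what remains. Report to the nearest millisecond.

Sorted: 285, 287, 295, 298, 345, 368, 381, 421, 427, 453, 456, 1085
Drop lowest 1 (285) and highest 1 (1085)
Remaining (n=10): Σ = 3731, mean = 3731/10 = 373.100

373 ms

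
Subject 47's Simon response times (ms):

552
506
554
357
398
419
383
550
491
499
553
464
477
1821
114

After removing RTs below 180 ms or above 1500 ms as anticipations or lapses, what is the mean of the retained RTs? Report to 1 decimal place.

Excluded: 114, 1821
Retained (n=13): Σ = 6203
Mean = 6203/13 = 477.1538

477.2 ms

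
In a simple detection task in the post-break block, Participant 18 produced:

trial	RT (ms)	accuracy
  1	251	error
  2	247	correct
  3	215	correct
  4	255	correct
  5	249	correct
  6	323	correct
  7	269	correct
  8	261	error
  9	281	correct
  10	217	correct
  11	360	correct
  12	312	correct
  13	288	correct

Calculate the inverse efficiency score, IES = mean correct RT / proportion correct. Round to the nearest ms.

324 ms

Correct trials (n=11): 247, 215, 255, 249, 323, 269, 281, 217, 360, 312, 288
Mean correct RT = 3016/11 = 274.1818 ms
Proportion correct = 11/13
IES = 274.1818 / (11/13) = 324.033 ms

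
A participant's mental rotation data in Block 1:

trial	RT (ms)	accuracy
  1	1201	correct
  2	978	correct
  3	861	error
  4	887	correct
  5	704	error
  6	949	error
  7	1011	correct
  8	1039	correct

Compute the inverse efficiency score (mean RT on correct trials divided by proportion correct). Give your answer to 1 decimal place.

Correct trials (n=5): 1201, 978, 887, 1011, 1039
Mean correct RT = 5116/5 = 1023.2000 ms
Proportion correct = 5/8
IES = 1023.2000 / (5/8) = 1637.120 ms

1637.1 ms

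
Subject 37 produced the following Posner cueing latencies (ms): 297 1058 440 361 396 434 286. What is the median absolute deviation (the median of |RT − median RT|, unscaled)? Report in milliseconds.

44 ms

Sorted: 286, 297, 361, 396, 434, 440, 1058 → median = 396
|x − 396|: 99, 662, 44, 35, 0, 38, 110
Sorted deviations: 0, 35, 38, 44, 99, 110, 662 → MAD = 44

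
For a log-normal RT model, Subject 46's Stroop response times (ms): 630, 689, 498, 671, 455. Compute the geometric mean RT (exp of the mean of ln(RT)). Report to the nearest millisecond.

ln(RT): 6.4457, 6.5352, 6.2106, 6.5088, 6.1203
Mean ln(RT) = 31.8206/5 = 6.36413
Geometric mean = exp(6.36413) = 580.64 ms

581 ms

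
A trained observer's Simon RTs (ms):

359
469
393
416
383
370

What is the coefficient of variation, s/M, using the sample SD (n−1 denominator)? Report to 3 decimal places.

0.100

n = 6, Σ = 2390, M = 398.3333
Σ(x−M)² = 7919.333; s = √(7919.333/5) = 39.7978
CV = 39.7978 / 398.3333 = 0.09991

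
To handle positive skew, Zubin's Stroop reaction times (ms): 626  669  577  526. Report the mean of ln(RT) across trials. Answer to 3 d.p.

ln(RT): 6.4394, 6.5058, 6.3578, 6.2653
Σ ln(RT) = 25.5683
Mean = 25.5683/4 = 6.39207

6.392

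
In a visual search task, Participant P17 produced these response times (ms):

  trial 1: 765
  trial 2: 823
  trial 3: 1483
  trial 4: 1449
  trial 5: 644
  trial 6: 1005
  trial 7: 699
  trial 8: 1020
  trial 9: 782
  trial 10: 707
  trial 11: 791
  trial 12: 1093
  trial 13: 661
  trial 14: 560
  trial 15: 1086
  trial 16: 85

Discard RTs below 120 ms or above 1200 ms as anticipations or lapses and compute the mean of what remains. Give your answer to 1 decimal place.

818.2 ms

Excluded: 85, 1449, 1483
Retained (n=13): Σ = 10636
Mean = 10636/13 = 818.1538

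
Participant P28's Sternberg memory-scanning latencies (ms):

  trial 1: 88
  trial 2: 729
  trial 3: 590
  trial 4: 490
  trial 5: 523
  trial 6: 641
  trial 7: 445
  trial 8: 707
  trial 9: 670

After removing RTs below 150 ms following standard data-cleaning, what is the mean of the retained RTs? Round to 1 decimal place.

599.4 ms

Excluded: 88
Retained (n=8): Σ = 4795
Mean = 4795/8 = 599.3750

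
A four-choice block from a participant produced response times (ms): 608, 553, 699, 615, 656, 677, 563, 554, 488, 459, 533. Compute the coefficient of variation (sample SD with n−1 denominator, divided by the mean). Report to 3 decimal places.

n = 11, Σ = 6405, M = 582.2727
Σ(x−M)² = 58306.182; s = √(58306.182/10) = 76.3585
CV = 76.3585 / 582.2727 = 0.13114

0.131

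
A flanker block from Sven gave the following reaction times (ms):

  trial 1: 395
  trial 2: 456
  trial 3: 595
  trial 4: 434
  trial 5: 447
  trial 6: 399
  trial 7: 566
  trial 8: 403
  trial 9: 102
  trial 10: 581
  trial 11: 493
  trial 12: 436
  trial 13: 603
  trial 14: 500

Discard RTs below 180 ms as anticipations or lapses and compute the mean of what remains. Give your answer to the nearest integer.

Excluded: 102
Retained (n=13): Σ = 6308
Mean = 6308/13 = 485.2308

485 ms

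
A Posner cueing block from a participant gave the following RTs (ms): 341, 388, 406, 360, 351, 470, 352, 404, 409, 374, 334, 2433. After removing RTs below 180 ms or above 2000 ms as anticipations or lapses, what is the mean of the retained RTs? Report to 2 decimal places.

Excluded: 2433
Retained (n=11): Σ = 4189
Mean = 4189/11 = 380.8182

380.82 ms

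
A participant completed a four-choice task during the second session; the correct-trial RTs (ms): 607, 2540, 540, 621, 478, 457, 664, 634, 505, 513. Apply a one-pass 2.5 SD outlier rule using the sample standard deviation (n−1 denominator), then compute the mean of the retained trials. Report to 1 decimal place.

557.7 ms

n = 10, ΣRT = 7559, M = 755.900
Σ(x−M)² = 3581820.90; s = √(3581820.90/9) = 630.857
Cutoffs: 755.900 ± 2.5·630.857 → [-821.2, 2333.0]
Outside: 2540 → excluded.
Retained (n=9): Σ = 5019, mean = 5019/9 = 557.667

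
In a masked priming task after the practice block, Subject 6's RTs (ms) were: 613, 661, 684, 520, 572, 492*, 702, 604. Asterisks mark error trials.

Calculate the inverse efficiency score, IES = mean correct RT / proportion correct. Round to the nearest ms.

Correct trials (n=7): 613, 661, 684, 520, 572, 702, 604
Mean correct RT = 4356/7 = 622.2857 ms
Proportion correct = 7/8
IES = 622.2857 / (7/8) = 711.184 ms

711 ms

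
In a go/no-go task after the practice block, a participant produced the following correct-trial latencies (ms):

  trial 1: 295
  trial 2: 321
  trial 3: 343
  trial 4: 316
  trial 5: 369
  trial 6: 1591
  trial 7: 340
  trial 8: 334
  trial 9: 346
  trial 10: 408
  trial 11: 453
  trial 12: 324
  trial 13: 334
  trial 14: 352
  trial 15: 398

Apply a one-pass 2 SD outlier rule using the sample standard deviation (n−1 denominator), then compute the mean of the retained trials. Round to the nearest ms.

n = 15, ΣRT = 6524, M = 434.933
Σ(x−M)² = 1454892.93; s = √(1454892.93/14) = 322.368
Cutoffs: 434.933 ± 2·322.368 → [-209.8, 1079.7]
Outside: 1591 → excluded.
Retained (n=14): Σ = 4933, mean = 4933/14 = 352.357

352 ms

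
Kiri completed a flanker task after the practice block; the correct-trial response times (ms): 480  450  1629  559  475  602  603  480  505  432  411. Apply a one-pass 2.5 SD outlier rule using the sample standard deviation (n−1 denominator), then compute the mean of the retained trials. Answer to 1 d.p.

499.7 ms

n = 11, ΣRT = 6626, M = 602.364
Σ(x−M)² = 1200368.55; s = √(1200368.55/10) = 346.463
Cutoffs: 602.364 ± 2.5·346.463 → [-263.8, 1468.5]
Outside: 1629 → excluded.
Retained (n=10): Σ = 4997, mean = 4997/10 = 499.700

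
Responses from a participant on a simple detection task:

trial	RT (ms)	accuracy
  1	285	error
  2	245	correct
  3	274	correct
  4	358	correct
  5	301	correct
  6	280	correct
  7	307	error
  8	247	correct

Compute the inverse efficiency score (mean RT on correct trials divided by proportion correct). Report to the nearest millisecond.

Correct trials (n=6): 245, 274, 358, 301, 280, 247
Mean correct RT = 1705/6 = 284.1667 ms
Proportion correct = 6/8
IES = 284.1667 / (6/8) = 378.889 ms

379 ms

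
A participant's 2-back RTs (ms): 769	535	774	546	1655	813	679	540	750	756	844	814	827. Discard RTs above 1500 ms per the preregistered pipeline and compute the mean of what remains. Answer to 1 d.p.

Excluded: 1655
Retained (n=12): Σ = 8647
Mean = 8647/12 = 720.5833

720.6 ms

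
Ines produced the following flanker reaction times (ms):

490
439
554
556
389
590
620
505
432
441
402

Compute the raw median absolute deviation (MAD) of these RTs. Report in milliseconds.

64 ms

Sorted: 389, 402, 432, 439, 441, 490, 505, 554, 556, 590, 620 → median = 490
|x − 490|: 0, 51, 64, 66, 101, 100, 130, 15, 58, 49, 88
Sorted deviations: 0, 15, 49, 51, 58, 64, 66, 88, 100, 101, 130 → MAD = 64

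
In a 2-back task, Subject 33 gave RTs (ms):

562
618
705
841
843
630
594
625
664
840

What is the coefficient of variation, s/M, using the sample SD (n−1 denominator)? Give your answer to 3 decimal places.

n = 10, Σ = 6922, M = 692.2000
Σ(x−M)² = 108171.600; s = √(108171.600/9) = 109.6315
CV = 109.6315 / 692.2000 = 0.15838

0.158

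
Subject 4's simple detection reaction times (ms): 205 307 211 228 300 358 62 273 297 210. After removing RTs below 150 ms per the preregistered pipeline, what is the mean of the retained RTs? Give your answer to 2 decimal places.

Excluded: 62
Retained (n=9): Σ = 2389
Mean = 2389/9 = 265.4444

265.44 ms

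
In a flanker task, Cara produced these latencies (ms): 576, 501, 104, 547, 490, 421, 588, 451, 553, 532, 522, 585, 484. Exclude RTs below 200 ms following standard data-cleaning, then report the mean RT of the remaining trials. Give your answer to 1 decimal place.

520.8 ms

Excluded: 104
Retained (n=12): Σ = 6250
Mean = 6250/12 = 520.8333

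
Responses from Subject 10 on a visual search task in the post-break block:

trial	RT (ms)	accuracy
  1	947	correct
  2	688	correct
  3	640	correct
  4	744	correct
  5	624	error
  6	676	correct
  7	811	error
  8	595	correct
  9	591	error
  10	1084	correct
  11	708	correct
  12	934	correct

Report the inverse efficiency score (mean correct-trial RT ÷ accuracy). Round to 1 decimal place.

Correct trials (n=9): 947, 688, 640, 744, 676, 595, 1084, 708, 934
Mean correct RT = 7016/9 = 779.5556 ms
Proportion correct = 9/12
IES = 779.5556 / (9/12) = 1039.407 ms

1039.4 ms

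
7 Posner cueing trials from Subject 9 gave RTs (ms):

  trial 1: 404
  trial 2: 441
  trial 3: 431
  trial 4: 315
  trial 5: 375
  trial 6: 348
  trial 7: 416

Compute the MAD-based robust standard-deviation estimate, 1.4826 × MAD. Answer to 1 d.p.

43.0 ms

Sorted: 315, 348, 375, 404, 416, 431, 441 → median = 404
|x − 404| sorted: 0, 12, 27, 29, 37, 56, 89 → MAD = 29
Robust SD ≈ 1.4826 × 29 = 42.995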